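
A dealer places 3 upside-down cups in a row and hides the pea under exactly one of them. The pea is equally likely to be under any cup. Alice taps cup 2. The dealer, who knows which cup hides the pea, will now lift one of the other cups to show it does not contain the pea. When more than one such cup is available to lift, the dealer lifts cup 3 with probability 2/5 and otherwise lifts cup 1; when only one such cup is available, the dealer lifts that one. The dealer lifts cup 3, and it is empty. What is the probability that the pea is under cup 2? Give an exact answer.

Condition on the true location of the pea.
If it is under cup 1 (prior 1/3): only cup 3 is available, probability 1; weight (1/3)·1 = 1/3.
If it is under cup 2 (prior 1/3): cup 3 is available, opened with probability 2/5; weight (1/3)·(2/5) = 2/15.
If it is under cup 3 (prior 1/3): the dealer opened cup 3, so this case is ruled out; weight (1/3)·0 = 0.
The weights sum to 7/15.
So P(the pea under cup 2 | the dealer opened cup 3) = (2/15) / (7/15) = 2/7.

2/7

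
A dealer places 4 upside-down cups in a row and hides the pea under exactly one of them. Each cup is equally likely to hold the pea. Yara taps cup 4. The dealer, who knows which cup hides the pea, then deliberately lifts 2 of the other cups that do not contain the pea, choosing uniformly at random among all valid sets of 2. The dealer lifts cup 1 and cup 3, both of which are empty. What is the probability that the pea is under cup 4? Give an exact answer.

1/4

Condition on the true location of the pea.
If it is under either of cups 1 and 3 (prior 1/4 each): that cup was opened and seen not to hold the prize — ruled out; weight (1/4)·0 = 0 each.
If it is under cup 2 (prior 1/4): the dealer has no choice, probability 1; weight (1/4)·1 = 1/4.
If it is under cup 4 (prior 1/4): the dealer has 3 equally likely choices, so probability 1/3; weight (1/4)·(1/3) = 1/12.
The weights sum to 1/3.
So P(the pea under cup 4 | the dealer opened cup 1 and cup 3) = (1/12) / (1/3) = 1/4.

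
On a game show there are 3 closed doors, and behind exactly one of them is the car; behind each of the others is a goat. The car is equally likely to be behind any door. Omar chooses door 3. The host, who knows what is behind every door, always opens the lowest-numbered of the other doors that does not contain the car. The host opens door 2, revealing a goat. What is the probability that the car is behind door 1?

1

Condition on the true location of the car.
If it is behind door 1 (prior 1/3): door 2 is the lowest-numbered option available, probability 1; weight (1/3)·1 = 1/3.
If it is behind door 2 (prior 1/3): the host opened door 2, so this case is ruled out; weight (1/3)·0 = 0.
If it is behind door 3 (prior 1/3): the host would have opened door 1 instead, probability 0; weight (1/3)·0 = 0.
The weights sum to 1/3.
So P(the car behind door 1 | the host opened door 2) = (1/3) / (1/3) = 1.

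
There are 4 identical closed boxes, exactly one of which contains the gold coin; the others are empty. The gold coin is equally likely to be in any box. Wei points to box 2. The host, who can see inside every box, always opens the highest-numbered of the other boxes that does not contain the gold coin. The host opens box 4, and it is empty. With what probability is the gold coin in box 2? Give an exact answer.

1/3

Condition on the true location of the gold coin.
If it is in any of boxes 1, 2, and 3 (prior 1/4 each): box 4 is the highest-numbered option available, probability 1; weight (1/4)·1 = 1/4 each.
If it is in box 4 (prior 1/4): the host opened box 4, so this case is ruled out; weight (1/4)·0 = 0.
The weights sum to 3/4.
So P(the gold coin in box 2 | the host opened box 4) = (1/4) / (3/4) = 1/3.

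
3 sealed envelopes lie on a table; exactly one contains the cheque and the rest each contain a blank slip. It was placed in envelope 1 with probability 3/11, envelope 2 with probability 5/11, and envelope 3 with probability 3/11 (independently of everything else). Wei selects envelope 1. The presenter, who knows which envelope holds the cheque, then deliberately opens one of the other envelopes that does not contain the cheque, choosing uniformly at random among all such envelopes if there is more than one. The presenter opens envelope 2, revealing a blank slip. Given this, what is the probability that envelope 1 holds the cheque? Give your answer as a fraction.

1/3

Condition on the true location of the cheque.
If it is in envelope 1 (prior 3/11): the presenter has 2 equally likely choices, so probability 1/2; weight (3/11)·(1/2) = 3/22.
If it is in envelope 2 (prior 5/11): the presenter opened envelope 2, so this case is ruled out; weight (5/11)·0 = 0.
If it is in envelope 3 (prior 3/11): the presenter has no choice, probability 1; weight (3/11)·1 = 3/11.
The weights sum to 9/22.
So P(the cheque in envelope 1 | the presenter opened envelope 2) = (3/22) / (9/22) = 1/3.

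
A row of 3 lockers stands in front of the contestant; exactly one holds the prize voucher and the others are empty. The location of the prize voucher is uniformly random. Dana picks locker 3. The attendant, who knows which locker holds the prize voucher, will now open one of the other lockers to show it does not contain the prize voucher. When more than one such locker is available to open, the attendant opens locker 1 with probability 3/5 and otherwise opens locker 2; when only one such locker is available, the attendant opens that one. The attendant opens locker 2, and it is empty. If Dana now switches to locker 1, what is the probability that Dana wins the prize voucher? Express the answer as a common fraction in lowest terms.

5/7

Condition on the true location of the prize voucher.
If it is in locker 1 (prior 1/3): only locker 2 is available, probability 1; weight (1/3)·1 = 1/3.
If it is in locker 2 (prior 1/3): the attendant opened locker 2, so this case is ruled out; weight (1/3)·0 = 0.
If it is in locker 3 (prior 1/3): locker 1 is available but not opened, probability 2/5; weight (1/3)·(2/5) = 2/15.
The weights sum to 7/15.
So P(the prize voucher in locker 1 | the attendant opened locker 2) = (1/3) / (7/15) = 5/7.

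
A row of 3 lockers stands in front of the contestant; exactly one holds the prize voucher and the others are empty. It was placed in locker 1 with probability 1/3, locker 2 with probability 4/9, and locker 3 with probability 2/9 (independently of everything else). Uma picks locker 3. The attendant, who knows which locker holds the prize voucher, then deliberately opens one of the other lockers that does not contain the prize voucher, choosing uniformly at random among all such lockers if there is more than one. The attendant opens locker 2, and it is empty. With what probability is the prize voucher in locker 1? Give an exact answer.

Condition on the true location of the prize voucher.
If it is in locker 1 (prior 1/3): the attendant has no choice, probability 1; weight (1/3)·1 = 1/3.
If it is in locker 2 (prior 4/9): the attendant opened locker 2, so this case is ruled out; weight (4/9)·0 = 0.
If it is in locker 3 (prior 2/9): the attendant has 2 equally likely choices, so probability 1/2; weight (2/9)·(1/2) = 1/9.
The weights sum to 4/9.
So P(the prize voucher in locker 1 | the attendant opened locker 2) = (1/3) / (4/9) = 3/4.

3/4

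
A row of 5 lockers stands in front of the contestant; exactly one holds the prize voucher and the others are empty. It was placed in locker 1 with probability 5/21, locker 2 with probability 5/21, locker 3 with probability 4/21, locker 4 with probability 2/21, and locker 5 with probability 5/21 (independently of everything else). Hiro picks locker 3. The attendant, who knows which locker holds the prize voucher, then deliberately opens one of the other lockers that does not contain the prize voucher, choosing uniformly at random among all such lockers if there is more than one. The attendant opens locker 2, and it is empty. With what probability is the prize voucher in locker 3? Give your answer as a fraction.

1/5

Condition on the true location of the prize voucher.
If it is in either of lockers 1 and 5 (prior 5/21 each): the attendant has 3 equally likely choices, so probability 1/3; weight (5/21)·(1/3) = 5/63 each.
If it is in locker 2 (prior 5/21): the attendant opened locker 2, so this case is ruled out; weight (5/21)·0 = 0.
If it is in locker 3 (prior 4/21): the attendant has 4 equally likely choices, so probability 1/4; weight (4/21)·(1/4) = 1/21.
If it is in locker 4 (prior 2/21): the attendant has 3 equally likely choices, so probability 1/3; weight (2/21)·(1/3) = 2/63.
The weights sum to 5/21.
So P(the prize voucher in locker 3 | the attendant opened locker 2) = (1/21) / (5/21) = 1/5.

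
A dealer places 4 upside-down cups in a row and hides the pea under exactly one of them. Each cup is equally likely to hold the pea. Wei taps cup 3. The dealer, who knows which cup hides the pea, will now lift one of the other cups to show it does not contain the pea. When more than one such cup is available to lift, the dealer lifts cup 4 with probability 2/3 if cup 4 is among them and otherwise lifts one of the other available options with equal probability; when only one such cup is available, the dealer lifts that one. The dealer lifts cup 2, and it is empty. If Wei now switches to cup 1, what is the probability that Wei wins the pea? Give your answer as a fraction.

Consider each possible location of the pea in turn.
If it is under cup 1 (prior 1/4): cup 4 is available but not opened, probability 1/3; weight (1/4)·(1/3) = 1/12.
If it is under cup 2 (prior 1/4): the dealer opened cup 2, so this case is ruled out; weight (1/4)·0 = 0.
If it is under cup 3 (prior 1/4): cup 4 is available but not opened; cup 2 gets probability (1 − 2/3)/2 = 1/6; weight (1/4)·(1/6) = 1/24.
If it is under cup 4 (prior 1/4): cup 4 holds the prize so is unavailable; the dealer chooses uniformly among the 2 others, probability 1/2; weight (1/4)·(1/2) = 1/8.
The weights sum to 1/4.
So P(the pea under cup 1 | the dealer opened cup 2) = (1/12) / (1/4) = 1/3.

1/3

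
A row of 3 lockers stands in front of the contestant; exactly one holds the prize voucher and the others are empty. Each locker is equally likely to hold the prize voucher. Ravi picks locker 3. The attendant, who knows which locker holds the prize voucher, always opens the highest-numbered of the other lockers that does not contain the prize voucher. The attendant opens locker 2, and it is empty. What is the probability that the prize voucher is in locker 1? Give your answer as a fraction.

1/2

Consider each possible location of the prize voucher in turn.
If it is in either of lockers 1 and 3 (prior 1/3 each): locker 2 is the highest-numbered option available, probability 1; weight (1/3)·1 = 1/3 each.
If it is in locker 2 (prior 1/3): the attendant opened locker 2, so this case is ruled out; weight (1/3)·0 = 0.
The weights sum to 2/3.
So P(the prize voucher in locker 1 | the attendant opened locker 2) = (1/3) / (2/3) = 1/2.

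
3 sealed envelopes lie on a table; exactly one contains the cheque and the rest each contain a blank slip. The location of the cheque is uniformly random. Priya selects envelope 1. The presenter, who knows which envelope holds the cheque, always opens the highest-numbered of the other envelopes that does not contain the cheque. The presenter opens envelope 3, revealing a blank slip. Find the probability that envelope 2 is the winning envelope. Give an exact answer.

1/2

Condition on the true location of the cheque.
If it is in either of envelopes 1 and 2 (prior 1/3 each): envelope 3 is the highest-numbered option available, probability 1; weight (1/3)·1 = 1/3 each.
If it is in envelope 3 (prior 1/3): the presenter opened envelope 3, so this case is ruled out; weight (1/3)·0 = 0.
The weights sum to 2/3.
So P(the cheque in envelope 2 | the presenter opened envelope 3) = (1/3) / (2/3) = 1/2.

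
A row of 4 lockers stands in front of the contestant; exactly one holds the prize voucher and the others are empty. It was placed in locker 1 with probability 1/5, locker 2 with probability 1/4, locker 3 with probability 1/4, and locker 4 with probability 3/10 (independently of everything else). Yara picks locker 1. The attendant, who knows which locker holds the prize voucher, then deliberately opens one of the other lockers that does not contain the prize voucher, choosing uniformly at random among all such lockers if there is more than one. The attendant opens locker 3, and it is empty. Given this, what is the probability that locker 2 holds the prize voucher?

Apply Bayes' rule, conditioning on where the prize voucher actually is.
If it is in locker 1 (prior 1/5): the attendant has 3 equally likely choices, so probability 1/3; weight (1/5)·(1/3) = 1/15.
If it is in locker 2 (prior 1/4): the attendant has 2 equally likely choices, so probability 1/2; weight (1/4)·(1/2) = 1/8.
If it is in locker 3 (prior 1/4): the attendant opened locker 3, so this case is ruled out; weight (1/4)·0 = 0.
If it is in locker 4 (prior 3/10): the attendant has 2 equally likely choices, so probability 1/2; weight (3/10)·(1/2) = 3/20.
The weights sum to 41/120.
So P(the prize voucher in locker 2 | the attendant opened locker 3) = (1/8) / (41/120) = 15/41.

15/41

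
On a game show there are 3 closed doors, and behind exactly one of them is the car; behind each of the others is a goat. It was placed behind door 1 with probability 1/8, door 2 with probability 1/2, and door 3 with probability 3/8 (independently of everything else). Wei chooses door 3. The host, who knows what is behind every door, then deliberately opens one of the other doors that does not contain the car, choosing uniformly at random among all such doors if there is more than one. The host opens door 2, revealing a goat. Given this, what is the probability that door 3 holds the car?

Apply Bayes' rule, conditioning on where the car actually is.
If it is behind door 1 (prior 1/8): the host has no choice, probability 1; weight (1/8)·1 = 1/8.
If it is behind door 2 (prior 1/2): the host opened door 2, so this case is ruled out; weight (1/2)·0 = 0.
If it is behind door 3 (prior 3/8): the host has 2 equally likely choices, so probability 1/2; weight (3/8)·(1/2) = 3/16.
The weights sum to 5/16.
So P(the car behind door 3 | the host opened door 2) = (3/16) / (5/16) = 3/5.

3/5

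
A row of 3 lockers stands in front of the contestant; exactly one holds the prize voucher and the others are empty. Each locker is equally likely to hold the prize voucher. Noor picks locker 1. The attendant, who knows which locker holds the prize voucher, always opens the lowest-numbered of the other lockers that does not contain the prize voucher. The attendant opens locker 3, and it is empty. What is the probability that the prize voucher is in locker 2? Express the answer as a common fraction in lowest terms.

1

Apply Bayes' rule, conditioning on where the prize voucher actually is.
If it is in locker 1 (prior 1/3): the attendant would have opened locker 2 instead, probability 0; weight (1/3)·0 = 0.
If it is in locker 2 (prior 1/3): locker 3 is the lowest-numbered option available, probability 1; weight (1/3)·1 = 1/3.
If it is in locker 3 (prior 1/3): the attendant opened locker 3, so this case is ruled out; weight (1/3)·0 = 0.
The weights sum to 1/3.
So P(the prize voucher in locker 2 | the attendant opened locker 3) = (1/3) / (1/3) = 1.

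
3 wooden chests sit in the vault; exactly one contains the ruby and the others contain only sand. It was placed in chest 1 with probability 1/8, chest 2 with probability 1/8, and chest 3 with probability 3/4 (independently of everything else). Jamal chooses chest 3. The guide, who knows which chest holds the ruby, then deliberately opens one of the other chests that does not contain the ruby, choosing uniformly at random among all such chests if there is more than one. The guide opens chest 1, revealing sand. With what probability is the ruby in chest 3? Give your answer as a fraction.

Condition on the true location of the ruby.
If it is in chest 1 (prior 1/8): the guide opened chest 1, so this case is ruled out; weight (1/8)·0 = 0.
If it is in chest 2 (prior 1/8): the guide has no choice, probability 1; weight (1/8)·1 = 1/8.
If it is in chest 3 (prior 3/4): the guide has 2 equally likely choices, so probability 1/2; weight (3/4)·(1/2) = 3/8.
The weights sum to 1/2.
So P(the ruby in chest 3 | the guide opened chest 1) = (3/8) / (1/2) = 3/4.

3/4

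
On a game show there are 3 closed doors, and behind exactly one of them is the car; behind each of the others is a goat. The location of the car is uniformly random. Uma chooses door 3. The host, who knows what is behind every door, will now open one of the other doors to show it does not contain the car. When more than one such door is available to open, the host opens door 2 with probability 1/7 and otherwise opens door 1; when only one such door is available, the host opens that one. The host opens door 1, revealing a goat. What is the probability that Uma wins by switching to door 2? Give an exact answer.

Apply Bayes' rule, conditioning on where the car actually is.
If it is behind door 1 (prior 1/3): the host opened door 1, so this case is ruled out; weight (1/3)·0 = 0.
If it is behind door 2 (prior 1/3): only door 1 is available, probability 1; weight (1/3)·1 = 1/3.
If it is behind door 3 (prior 1/3): door 2 is available but not opened, probability 6/7; weight (1/3)·(6/7) = 2/7.
The weights sum to 13/21.
So P(the car behind door 2 | the host opened door 1) = (1/3) / (13/21) = 7/13.

7/13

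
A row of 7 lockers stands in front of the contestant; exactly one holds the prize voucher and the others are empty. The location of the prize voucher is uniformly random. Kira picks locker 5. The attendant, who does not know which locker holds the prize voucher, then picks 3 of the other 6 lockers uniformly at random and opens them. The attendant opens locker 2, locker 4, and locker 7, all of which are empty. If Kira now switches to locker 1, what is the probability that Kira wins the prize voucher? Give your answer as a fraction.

1/4

Because the attendant chose which lockers to open without knowing where the prize voucher is, the choice is independent of the prize location. Learning that none of the 3 opened lockers holds the prize voucher simply rules out those 3 locations and leaves the remaining 4 lockers still equally likely by symmetry.
So P(the prize voucher in locker 1) = 1/4.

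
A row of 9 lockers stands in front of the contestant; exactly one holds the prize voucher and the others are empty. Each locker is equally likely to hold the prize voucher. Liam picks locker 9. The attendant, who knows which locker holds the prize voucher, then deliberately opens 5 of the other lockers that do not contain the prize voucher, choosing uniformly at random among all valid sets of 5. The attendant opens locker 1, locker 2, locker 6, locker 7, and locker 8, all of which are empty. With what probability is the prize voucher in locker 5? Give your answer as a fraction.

Apply Bayes' rule, conditioning on where the prize voucher actually is.
If it is in any of lockers 1, 2, 6, 7, and 8 (prior 1/9 each): that locker was opened and seen not to hold the prize — ruled out; weight (1/9)·0 = 0 each.
If it is in any of lockers 3, 4, and 5 (prior 1/9 each): the attendant has 21 equally likely choices, so probability 1/21; weight (1/9)·(1/21) = 1/189 each.
If it is in locker 9 (prior 1/9): the attendant has 56 equally likely choices, so probability 1/56; weight (1/9)·(1/56) = 1/504.
The weights sum to 1/56.
So P(the prize voucher in locker 5 | the attendant opened locker 1, locker 2, locker 6, locker 7, and locker 8) = (1/189) / (1/56) = 8/27.

8/27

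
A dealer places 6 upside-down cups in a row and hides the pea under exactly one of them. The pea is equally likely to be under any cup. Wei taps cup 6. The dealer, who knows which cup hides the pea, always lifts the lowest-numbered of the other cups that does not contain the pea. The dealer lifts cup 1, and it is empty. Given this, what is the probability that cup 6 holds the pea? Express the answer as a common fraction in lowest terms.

1/5

Apply Bayes' rule, conditioning on where the pea actually is.
If it is under cup 1 (prior 1/6): the dealer opened cup 1, so this case is ruled out; weight (1/6)·0 = 0.
If it is under any of cups 2, 3, 4, 5, and 6 (prior 1/6 each): cup 1 is the lowest-numbered option available, probability 1; weight (1/6)·1 = 1/6 each.
The weights sum to 5/6.
So P(the pea under cup 6 | the dealer opened cup 1) = (1/6) / (5/6) = 1/5.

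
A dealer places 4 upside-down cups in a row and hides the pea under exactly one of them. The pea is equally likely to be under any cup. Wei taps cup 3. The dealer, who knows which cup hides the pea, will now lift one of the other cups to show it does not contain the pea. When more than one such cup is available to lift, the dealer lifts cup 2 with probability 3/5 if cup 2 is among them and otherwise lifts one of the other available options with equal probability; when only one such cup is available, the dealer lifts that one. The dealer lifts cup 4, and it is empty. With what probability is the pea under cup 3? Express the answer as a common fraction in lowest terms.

Apply Bayes' rule, conditioning on where the pea actually is.
If it is under cup 1 (prior 1/4): cup 2 is available but not opened, probability 2/5; weight (1/4)·(2/5) = 1/10.
If it is under cup 2 (prior 1/4): cup 2 holds the prize so is unavailable; the dealer chooses uniformly among the 2 others, probability 1/2; weight (1/4)·(1/2) = 1/8.
If it is under cup 3 (prior 1/4): cup 2 is available but not opened; cup 4 gets probability (1 − 3/5)/2 = 1/5; weight (1/4)·(1/5) = 1/20.
If it is under cup 4 (prior 1/4): the dealer opened cup 4, so this case is ruled out; weight (1/4)·0 = 0.
The weights sum to 11/40.
So P(the pea under cup 3 | the dealer opened cup 4) = (1/20) / (11/40) = 2/11.

2/11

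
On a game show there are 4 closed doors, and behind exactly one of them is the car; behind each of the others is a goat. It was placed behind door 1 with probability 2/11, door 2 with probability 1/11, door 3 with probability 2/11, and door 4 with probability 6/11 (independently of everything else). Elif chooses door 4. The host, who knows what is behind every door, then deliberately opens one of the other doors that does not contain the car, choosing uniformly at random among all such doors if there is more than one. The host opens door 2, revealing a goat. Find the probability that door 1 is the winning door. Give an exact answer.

Condition on the true location of the car.
If it is behind either of doors 1 and 3 (prior 2/11 each): the host has 2 equally likely choices, so probability 1/2; weight (2/11)·(1/2) = 1/11 each.
If it is behind door 2 (prior 1/11): the host opened door 2, so this case is ruled out; weight (1/11)·0 = 0.
If it is behind door 4 (prior 6/11): the host has 3 equally likely choices, so probability 1/3; weight (6/11)·(1/3) = 2/11.
The weights sum to 4/11.
So P(the car behind door 1 | the host opened door 2) = (1/11) / (4/11) = 1/4.

1/4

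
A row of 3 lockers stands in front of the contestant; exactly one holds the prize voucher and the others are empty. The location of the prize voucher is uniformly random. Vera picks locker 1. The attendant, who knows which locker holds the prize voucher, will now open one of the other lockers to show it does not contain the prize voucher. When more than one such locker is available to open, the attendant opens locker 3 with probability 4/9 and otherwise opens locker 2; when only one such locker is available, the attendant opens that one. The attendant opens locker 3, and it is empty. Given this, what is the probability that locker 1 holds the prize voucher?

Consider each possible location of the prize voucher in turn.
If it is in locker 1 (prior 1/3): locker 3 is available, opened with probability 4/9; weight (1/3)·(4/9) = 4/27.
If it is in locker 2 (prior 1/3): only locker 3 is available, probability 1; weight (1/3)·1 = 1/3.
If it is in locker 3 (prior 1/3): the attendant opened locker 3, so this case is ruled out; weight (1/3)·0 = 0.
The weights sum to 13/27.
So P(the prize voucher in locker 1 | the attendant opened locker 3) = (4/27) / (13/27) = 4/13.

4/13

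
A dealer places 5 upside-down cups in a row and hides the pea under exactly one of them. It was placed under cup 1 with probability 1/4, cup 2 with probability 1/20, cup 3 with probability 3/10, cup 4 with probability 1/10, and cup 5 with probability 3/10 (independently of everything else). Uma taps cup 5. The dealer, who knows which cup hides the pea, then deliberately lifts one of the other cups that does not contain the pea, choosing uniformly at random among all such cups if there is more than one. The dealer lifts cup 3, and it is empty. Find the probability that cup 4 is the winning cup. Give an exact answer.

4/25

Consider each possible location of the pea in turn.
If it is under cup 1 (prior 1/4): the dealer has 3 equally likely choices, so probability 1/3; weight (1/4)·(1/3) = 1/12.
If it is under cup 2 (prior 1/20): the dealer has 3 equally likely choices, so probability 1/3; weight (1/20)·(1/3) = 1/60.
If it is under cup 3 (prior 3/10): the dealer opened cup 3, so this case is ruled out; weight (3/10)·0 = 0.
If it is under cup 4 (prior 1/10): the dealer has 3 equally likely choices, so probability 1/3; weight (1/10)·(1/3) = 1/30.
If it is under cup 5 (prior 3/10): the dealer has 4 equally likely choices, so probability 1/4; weight (3/10)·(1/4) = 3/40.
The weights sum to 5/24.
So P(the pea under cup 4 | the dealer opened cup 3) = (1/30) / (5/24) = 4/25.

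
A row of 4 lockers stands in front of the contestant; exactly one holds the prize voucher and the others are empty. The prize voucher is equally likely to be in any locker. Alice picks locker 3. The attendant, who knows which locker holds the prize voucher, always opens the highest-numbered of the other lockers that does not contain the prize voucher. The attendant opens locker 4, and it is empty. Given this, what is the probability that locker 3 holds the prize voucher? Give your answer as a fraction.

Consider each possible location of the prize voucher in turn.
If it is in any of lockers 1, 2, and 3 (prior 1/4 each): locker 4 is the highest-numbered option available, probability 1; weight (1/4)·1 = 1/4 each.
If it is in locker 4 (prior 1/4): the attendant opened locker 4, so this case is ruled out; weight (1/4)·0 = 0.
The weights sum to 3/4.
So P(the prize voucher in locker 3 | the attendant opened locker 4) = (1/4) / (3/4) = 1/3.

1/3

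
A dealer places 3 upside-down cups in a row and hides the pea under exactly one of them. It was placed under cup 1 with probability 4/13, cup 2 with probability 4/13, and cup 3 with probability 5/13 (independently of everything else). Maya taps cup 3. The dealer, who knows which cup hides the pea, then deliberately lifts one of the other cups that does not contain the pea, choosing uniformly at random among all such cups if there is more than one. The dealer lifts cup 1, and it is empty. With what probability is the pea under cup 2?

Consider each possible location of the pea in turn.
If it is under cup 1 (prior 4/13): the dealer opened cup 1, so this case is ruled out; weight (4/13)·0 = 0.
If it is under cup 2 (prior 4/13): the dealer has no choice, probability 1; weight (4/13)·1 = 4/13.
If it is under cup 3 (prior 5/13): the dealer has 2 equally likely choices, so probability 1/2; weight (5/13)·(1/2) = 5/26.
The weights sum to 1/2.
So P(the pea under cup 2 | the dealer opened cup 1) = (4/13) / (1/2) = 8/13.

8/13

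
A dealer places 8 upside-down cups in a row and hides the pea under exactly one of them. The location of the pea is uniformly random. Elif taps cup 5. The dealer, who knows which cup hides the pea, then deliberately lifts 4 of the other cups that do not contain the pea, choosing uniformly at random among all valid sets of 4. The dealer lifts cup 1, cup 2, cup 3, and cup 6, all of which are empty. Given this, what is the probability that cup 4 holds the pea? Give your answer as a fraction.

7/24

Condition on the true location of the pea.
If it is under any of cups 1, 2, 3, and 6 (prior 1/8 each): that cup was opened and seen not to hold the prize — ruled out; weight (1/8)·0 = 0 each.
If it is under any of cups 4, 7, and 8 (prior 1/8 each): the dealer has 15 equally likely choices, so probability 1/15; weight (1/8)·(1/15) = 1/120 each.
If it is under cup 5 (prior 1/8): the dealer has 35 equally likely choices, so probability 1/35; weight (1/8)·(1/35) = 1/280.
The weights sum to 1/35.
So P(the pea under cup 4 | the dealer opened cup 1, cup 2, cup 3, and cup 6) = (1/120) / (1/35) = 7/24.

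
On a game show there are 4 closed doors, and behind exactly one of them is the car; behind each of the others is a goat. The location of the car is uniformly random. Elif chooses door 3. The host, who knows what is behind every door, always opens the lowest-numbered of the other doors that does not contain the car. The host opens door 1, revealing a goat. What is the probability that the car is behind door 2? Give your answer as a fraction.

1/3

Apply Bayes' rule, conditioning on where the car actually is.
If it is behind door 1 (prior 1/4): the host opened door 1, so this case is ruled out; weight (1/4)·0 = 0.
If it is behind any of doors 2, 3, and 4 (prior 1/4 each): door 1 is the lowest-numbered option available, probability 1; weight (1/4)·1 = 1/4 each.
The weights sum to 3/4.
So P(the car behind door 2 | the host opened door 1) = (1/4) / (3/4) = 1/3.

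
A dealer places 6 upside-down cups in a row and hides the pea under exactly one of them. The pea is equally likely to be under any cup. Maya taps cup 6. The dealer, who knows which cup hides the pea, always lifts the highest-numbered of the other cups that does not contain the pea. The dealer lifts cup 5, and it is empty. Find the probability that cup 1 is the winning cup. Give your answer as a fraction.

1/5

Apply Bayes' rule, conditioning on where the pea actually is.
If it is under any of cups 1, 2, 3, 4, and 6 (prior 1/6 each): cup 5 is the highest-numbered option available, probability 1; weight (1/6)·1 = 1/6 each.
If it is under cup 5 (prior 1/6): the dealer opened cup 5, so this case is ruled out; weight (1/6)·0 = 0.
The weights sum to 5/6.
So P(the pea under cup 1 | the dealer opened cup 5) = (1/6) / (5/6) = 1/5.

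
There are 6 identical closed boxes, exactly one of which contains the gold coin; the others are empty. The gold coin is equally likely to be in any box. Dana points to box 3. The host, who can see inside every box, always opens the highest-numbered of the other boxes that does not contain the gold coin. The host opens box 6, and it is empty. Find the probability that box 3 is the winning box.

1/5

Consider each possible location of the gold coin in turn.
If it is in any of boxes 1, 2, 3, 4, and 5 (prior 1/6 each): box 6 is the highest-numbered option available, probability 1; weight (1/6)·1 = 1/6 each.
If it is in box 6 (prior 1/6): the host opened box 6, so this case is ruled out; weight (1/6)·0 = 0.
The weights sum to 5/6.
So P(the gold coin in box 3 | the host opened box 6) = (1/6) / (5/6) = 1/5.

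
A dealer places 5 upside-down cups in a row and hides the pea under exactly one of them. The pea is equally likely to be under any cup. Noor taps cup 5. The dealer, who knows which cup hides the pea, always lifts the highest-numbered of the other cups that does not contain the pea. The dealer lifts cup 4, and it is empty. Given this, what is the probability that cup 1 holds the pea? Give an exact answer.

1/4

Condition on the true location of the pea.
If it is under any of cups 1, 2, 3, and 5 (prior 1/5 each): cup 4 is the highest-numbered option available, probability 1; weight (1/5)·1 = 1/5 each.
If it is under cup 4 (prior 1/5): the dealer opened cup 4, so this case is ruled out; weight (1/5)·0 = 0.
The weights sum to 4/5.
So P(the pea under cup 1 | the dealer opened cup 4) = (1/5) / (4/5) = 1/4.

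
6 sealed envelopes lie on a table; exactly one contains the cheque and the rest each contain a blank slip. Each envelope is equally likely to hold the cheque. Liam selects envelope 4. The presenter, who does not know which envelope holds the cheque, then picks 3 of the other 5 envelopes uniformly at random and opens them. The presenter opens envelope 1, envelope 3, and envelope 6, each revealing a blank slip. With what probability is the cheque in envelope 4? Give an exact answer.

1/3

Because the presenter chose which envelopes to open without knowing where the cheque is, the choice is independent of the prize location. Learning that none of the 3 opened envelopes holds the cheque simply rules out those 3 locations and leaves the remaining 3 envelopes still equally likely by symmetry.
So P(the cheque in envelope 4) = 1/3.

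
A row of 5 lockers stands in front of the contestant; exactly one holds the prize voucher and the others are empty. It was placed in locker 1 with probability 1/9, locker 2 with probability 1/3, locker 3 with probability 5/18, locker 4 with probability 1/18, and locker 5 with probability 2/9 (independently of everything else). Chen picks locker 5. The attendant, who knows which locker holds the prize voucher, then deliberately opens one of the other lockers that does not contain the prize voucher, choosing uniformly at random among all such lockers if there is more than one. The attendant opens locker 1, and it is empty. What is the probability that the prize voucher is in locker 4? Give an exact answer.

Apply Bayes' rule, conditioning on where the prize voucher actually is.
If it is in locker 1 (prior 1/9): the attendant opened locker 1, so this case is ruled out; weight (1/9)·0 = 0.
If it is in locker 2 (prior 1/3): the attendant has 3 equally likely choices, so probability 1/3; weight (1/3)·(1/3) = 1/9.
If it is in locker 3 (prior 5/18): the attendant has 3 equally likely choices, so probability 1/3; weight (5/18)·(1/3) = 5/54.
If it is in locker 4 (prior 1/18): the attendant has 3 equally likely choices, so probability 1/3; weight (1/18)·(1/3) = 1/54.
If it is in locker 5 (prior 2/9): the attendant has 4 equally likely choices, so probability 1/4; weight (2/9)·(1/4) = 1/18.
The weights sum to 5/18.
So P(the prize voucher in locker 4 | the attendant opened locker 1) = (1/54) / (5/18) = 1/15.

1/15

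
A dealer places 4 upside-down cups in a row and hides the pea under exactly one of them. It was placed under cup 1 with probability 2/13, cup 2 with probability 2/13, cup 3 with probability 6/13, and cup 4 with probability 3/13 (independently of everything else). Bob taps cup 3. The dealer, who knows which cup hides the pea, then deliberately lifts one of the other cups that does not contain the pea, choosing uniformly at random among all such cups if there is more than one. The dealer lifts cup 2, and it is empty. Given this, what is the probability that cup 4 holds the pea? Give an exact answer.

Apply Bayes' rule, conditioning on where the pea actually is.
If it is under cup 1 (prior 2/13): the dealer has 2 equally likely choices, so probability 1/2; weight (2/13)·(1/2) = 1/13.
If it is under cup 2 (prior 2/13): the dealer opened cup 2, so this case is ruled out; weight (2/13)·0 = 0.
If it is under cup 3 (prior 6/13): the dealer has 3 equally likely choices, so probability 1/3; weight (6/13)·(1/3) = 2/13.
If it is under cup 4 (prior 3/13): the dealer has 2 equally likely choices, so probability 1/2; weight (3/13)·(1/2) = 3/26.
The weights sum to 9/26.
So P(the pea under cup 4 | the dealer opened cup 2) = (3/26) / (9/26) = 1/3.

1/3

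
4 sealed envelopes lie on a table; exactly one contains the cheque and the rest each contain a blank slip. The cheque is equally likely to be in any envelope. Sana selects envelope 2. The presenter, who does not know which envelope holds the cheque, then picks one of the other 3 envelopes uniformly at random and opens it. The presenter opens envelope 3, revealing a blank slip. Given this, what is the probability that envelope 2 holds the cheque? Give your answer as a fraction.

Because the presenter chose which envelope to open without knowing where the cheque is, the choice is independent of the prize location. Learning that envelope 3 does not hold the cheque simply rules out that one location and leaves the remaining 3 envelopes still equally likely by symmetry.
So P(the cheque in envelope 2) = 1/3.

1/3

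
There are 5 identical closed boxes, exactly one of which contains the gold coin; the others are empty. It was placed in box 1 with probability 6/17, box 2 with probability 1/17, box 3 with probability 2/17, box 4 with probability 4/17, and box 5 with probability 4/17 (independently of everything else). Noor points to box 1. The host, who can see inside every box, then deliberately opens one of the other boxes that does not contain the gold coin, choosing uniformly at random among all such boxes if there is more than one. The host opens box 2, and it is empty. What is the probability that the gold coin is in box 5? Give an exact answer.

8/29

Consider each possible location of the gold coin in turn.
If it is in box 1 (prior 6/17): the host has 4 equally likely choices, so probability 1/4; weight (6/17)·(1/4) = 3/34.
If it is in box 2 (prior 1/17): the host opened box 2, so this case is ruled out; weight (1/17)·0 = 0.
If it is in box 3 (prior 2/17): the host has 3 equally likely choices, so probability 1/3; weight (2/17)·(1/3) = 2/51.
If it is in either of boxes 4 and 5 (prior 4/17 each): the host has 3 equally likely choices, so probability 1/3; weight (4/17)·(1/3) = 4/51 each.
The weights sum to 29/102.
So P(the gold coin in box 5 | the host opened box 2) = (4/51) / (29/102) = 8/29.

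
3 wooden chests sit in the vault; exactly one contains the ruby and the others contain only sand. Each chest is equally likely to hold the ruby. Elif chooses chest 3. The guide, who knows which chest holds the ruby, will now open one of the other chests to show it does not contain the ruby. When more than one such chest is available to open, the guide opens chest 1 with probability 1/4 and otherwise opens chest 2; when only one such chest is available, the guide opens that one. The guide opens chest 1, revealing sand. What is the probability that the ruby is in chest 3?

1/5

Condition on the true location of the ruby.
If it is in chest 1 (prior 1/3): the guide opened chest 1, so this case is ruled out; weight (1/3)·0 = 0.
If it is in chest 2 (prior 1/3): only chest 1 is available, probability 1; weight (1/3)·1 = 1/3.
If it is in chest 3 (prior 1/3): chest 1 is available, opened with probability 1/4; weight (1/3)·(1/4) = 1/12.
The weights sum to 5/12.
So P(the ruby in chest 3 | the guide opened chest 1) = (1/12) / (5/12) = 1/5.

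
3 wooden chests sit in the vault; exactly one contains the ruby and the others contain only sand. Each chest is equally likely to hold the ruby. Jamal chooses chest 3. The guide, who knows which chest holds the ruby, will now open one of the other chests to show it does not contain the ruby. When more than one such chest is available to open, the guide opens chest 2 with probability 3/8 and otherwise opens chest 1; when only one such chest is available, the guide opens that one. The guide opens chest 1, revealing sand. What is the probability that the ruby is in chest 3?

5/13

Consider each possible location of the ruby in turn.
If it is in chest 1 (prior 1/3): the guide opened chest 1, so this case is ruled out; weight (1/3)·0 = 0.
If it is in chest 2 (prior 1/3): only chest 1 is available, probability 1; weight (1/3)·1 = 1/3.
If it is in chest 3 (prior 1/3): chest 2 is available but not opened, probability 5/8; weight (1/3)·(5/8) = 5/24.
The weights sum to 13/24.
So P(the ruby in chest 3 | the guide opened chest 1) = (5/24) / (13/24) = 5/13.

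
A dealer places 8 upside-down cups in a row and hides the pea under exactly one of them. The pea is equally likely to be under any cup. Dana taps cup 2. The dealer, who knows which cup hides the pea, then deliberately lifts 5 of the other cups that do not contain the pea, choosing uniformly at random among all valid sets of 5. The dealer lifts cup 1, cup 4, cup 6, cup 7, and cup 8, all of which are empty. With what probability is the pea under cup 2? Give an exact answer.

Condition on the true location of the pea.
If it is under any of cups 1, 4, 6, 7, and 8 (prior 1/8 each): that cup was opened and seen not to hold the prize — ruled out; weight (1/8)·0 = 0 each.
If it is under cup 2 (prior 1/8): the dealer has 21 equally likely choices, so probability 1/21; weight (1/8)·(1/21) = 1/168.
If it is under either of cups 3 and 5 (prior 1/8 each): the dealer has 6 equally likely choices, so probability 1/6; weight (1/8)·(1/6) = 1/48 each.
The weights sum to 1/21.
So P(the pea under cup 2 | the dealer opened cup 1, cup 4, cup 6, cup 7, and cup 8) = (1/168) / (1/21) = 1/8.

1/8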